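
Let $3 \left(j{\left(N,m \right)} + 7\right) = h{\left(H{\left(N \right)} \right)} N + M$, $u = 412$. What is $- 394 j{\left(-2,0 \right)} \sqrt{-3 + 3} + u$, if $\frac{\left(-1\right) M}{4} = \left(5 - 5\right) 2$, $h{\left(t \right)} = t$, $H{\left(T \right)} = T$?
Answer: $412$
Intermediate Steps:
$M = 0$ ($M = - 4 \left(5 - 5\right) 2 = - 4 \cdot 0 \cdot 2 = \left(-4\right) 0 = 0$)
$j{\left(N,m \right)} = -7 + \frac{N^{2}}{3}$ ($j{\left(N,m \right)} = -7 + \frac{N N + 0}{3} = -7 + \frac{N^{2} + 0}{3} = -7 + \frac{N^{2}}{3}$)
$- 394 j{\left(-2,0 \right)} \sqrt{-3 + 3} + u = - 394 \left(-7 + \frac{\left(-2\right)^{2}}{3}\right) \sqrt{-3 + 3} + 412 = - 394 \left(-7 + \frac{1}{3} \cdot 4\right) \sqrt{0} + 412 = - 394 \left(-7 + \frac{4}{3}\right) 0 + 412 = - 394 \left(\left(- \frac{17}{3}\right) 0\right) + 412 = \left(-394\right) 0 + 412 = 0 + 412 = 412$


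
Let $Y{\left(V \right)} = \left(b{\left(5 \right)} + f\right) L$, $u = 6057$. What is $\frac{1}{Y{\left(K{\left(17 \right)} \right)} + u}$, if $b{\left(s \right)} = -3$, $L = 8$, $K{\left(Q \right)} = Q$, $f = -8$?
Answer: $\frac{1}{5969} \approx 0.00016753$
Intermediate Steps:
$Y{\left(V \right)} = -88$ ($Y{\left(V \right)} = \left(-3 - 8\right) 8 = \left(-11\right) 8 = -88$)
$\frac{1}{Y{\left(K{\left(17 \right)} \right)} + u} = \frac{1}{-88 + 6057} = \frac{1}{5969}$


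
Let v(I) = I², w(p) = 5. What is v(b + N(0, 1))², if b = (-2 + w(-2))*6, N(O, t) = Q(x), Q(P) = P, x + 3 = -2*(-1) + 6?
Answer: 279841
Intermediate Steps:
x = 5 (x = -3 + (-2*(-1) + 6) = -3 + (2 + 6) = -3 + 8 = 5)
N(O, t) = 5
b = 18 (b = (-2 + 5)*6 = 3*6 = 18)
v(b + N(0, 1))² = ((18 + 5)²)² = (23²)² = 529² = 279841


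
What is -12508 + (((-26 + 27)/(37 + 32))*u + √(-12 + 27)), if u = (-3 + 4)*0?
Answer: -12508 + √15 ≈ -12504.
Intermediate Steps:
u = 0 (u = 1*0 = 0)
-12508 + (((-26 + 27)/(37 + 32))*u + √(-12 + 27)) = -12508 + (((-26 + 27)/(37 + 32))*0 + √(-12 + 27)) = -12508 + ((1/69)*0 + √15) = -12508 + (0 + √15) = -12508 + √15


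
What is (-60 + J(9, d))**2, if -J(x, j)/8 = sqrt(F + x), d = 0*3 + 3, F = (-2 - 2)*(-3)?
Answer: 4944 + 960*sqrt(21) ≈ 9343.3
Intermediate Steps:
F = 12 (F = -4*(-3) = 12)
d = 3 (d = 0 + 3 = 3)
J(x, j) = -8*sqrt(12 + x)
(-60 + J(9, d))**2 = (-60 - 8*sqrt(12 + 9))**2 = (-60 - 8*sqrt(21))**2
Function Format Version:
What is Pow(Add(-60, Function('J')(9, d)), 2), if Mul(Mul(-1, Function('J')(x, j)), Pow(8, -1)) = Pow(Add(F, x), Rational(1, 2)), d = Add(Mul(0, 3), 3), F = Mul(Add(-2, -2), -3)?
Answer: Add(4944, Mul(960, Pow(21, Rational(1, 2)))) ≈ 9343.3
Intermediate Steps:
F = 12 (F = Mul(-4, -3) = 12)
d = 3 (d = Add(0, 3) = 3)
Function('J')(x, j) = Mul(-8, Pow(Add(12, x), Rational(1, 2)))
Pow(Add(-60, Function('J')(9, d)), 2) = Pow(Add(-60, Mul(-8, Pow(Add(12, 9), Rational(1, 2)))), 2) = Pow(Add(-60, Mul(-8, Pow(21, Rational(1, 2)))), 2)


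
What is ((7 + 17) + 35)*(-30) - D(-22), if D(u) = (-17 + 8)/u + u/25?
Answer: -973241/550 ≈ -1769.5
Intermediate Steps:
D(u) = -9/u + u/25 (D(u) = -9/u + u*(1/25) = -9/u + u/25)
((7 + 17) + 35)*(-30) - D(-22) = ((7 + 17) + 35)*(-30) - (-9/(-22) + (1/25)*(-22)) = (24 + 35)*(-30) - (-9*(-1/22) - 22/25) = 59*(-30) - (9/22 - 22/25) = -1770 - 1*(-259/550) = -1770 + 259/550 = -973241/550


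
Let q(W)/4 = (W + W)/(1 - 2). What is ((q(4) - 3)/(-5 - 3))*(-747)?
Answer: -26145/8 ≈ -3268.1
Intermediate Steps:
q(W) = -8*W (q(W) = 4*((W + W)/(1 - 2)) = 4*((2*W)/(-1)) = 4*((2*W)*(-1)) = 4*(-2*W) = -8*W)
((q(4) - 3)/(-5 - 3))*(-747) = ((-8*4 - 3)/(-5 - 3))*(-747) = ((-32 - 3)/(-8))*(-747) = -35*(-⅛)*(-747) = (35/8)*(-747) = -26145/8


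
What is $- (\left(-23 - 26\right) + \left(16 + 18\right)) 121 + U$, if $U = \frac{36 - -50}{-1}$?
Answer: $1729$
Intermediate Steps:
$U = -86$ ($U = \left(36 + 50\right) \left(-1\right) = 86 \left(-1\right) = -86$)
$- (\left(-23 - 26\right) + \left(16 + 18\right)) 121 + U = - (\left(-23 - 26\right) + \left(16 + 18\right)) 121 - 86 = - (\left(-23 - 26\right) + 34) 121 - 86 = - (-49 + 34) 121 - 86 = \left(-1\right) \left(-15\right) 121 - 86 = 15 \cdot 121 - 86 = 1815 - 86 = 1729$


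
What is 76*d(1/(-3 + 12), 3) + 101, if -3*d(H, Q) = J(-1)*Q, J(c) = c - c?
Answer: 101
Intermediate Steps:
J(c) = 0
d(H, Q) = 0 (d(H, Q) = -0*Q = -⅓*0 = 0)
76*d(1/(-3 + 12), 3) + 101 = 76*0 + 101 = 0 + 101 = 101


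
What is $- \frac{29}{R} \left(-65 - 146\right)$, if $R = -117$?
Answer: $- \frac{6119}{117} \approx -52.299$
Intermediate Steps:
$- \frac{29}{R} \left(-65 - 146\right) = - \frac{29}{-117} \left(-65 - 146\right) = \left(-29\right) \left(- \frac{1}{117}\right) \left(-211\right) = \frac{29}{117} \left(-211\right) = - \frac{6119}{117}$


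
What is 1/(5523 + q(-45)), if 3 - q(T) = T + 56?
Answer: 1/5515 ≈ 0.00018132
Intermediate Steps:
q(T) = -53 - T (q(T) = 3 - (T + 56) = 3 - (56 + T) = 3 + (-56 - T) = -53 - T)
1/(5523 + q(-45)) = 1/(5523 + (-53 - 1*(-45))) = 1/(5523 + (-53 + 45)) = 1/(5523 - 8) = 1/5515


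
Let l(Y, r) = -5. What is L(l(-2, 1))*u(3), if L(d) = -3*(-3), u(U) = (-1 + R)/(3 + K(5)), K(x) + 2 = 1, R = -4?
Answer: -45/2 ≈ -22.500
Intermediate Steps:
K(x) = -1 (K(x) = -2 + 1 = -1)
u(U) = -5/2 (u(U) = (-1 - 4)/(3 - 1) = -5/2)
L(d) = 9
L(l(-2, 1))*u(3) = 9*(-5/2) = -45/2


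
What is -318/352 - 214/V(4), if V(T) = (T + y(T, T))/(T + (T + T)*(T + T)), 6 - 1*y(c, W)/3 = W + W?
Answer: 1280417/176 ≈ 7275.1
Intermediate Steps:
y(c, W) = 18 - 6*W (y(c, W) = 18 - 3*(W + W) = 18 - 6*W)
V(T) = (18 - 5*T)/(T + 4*T²) (V(T) = (T + (18 - 6*T))/(T + (T + T)*(T + T)) = (18 - 5*T)/(T + (2*T)*(2*T)) = (18 - 5*T)/(T + 4*T²))
-318/352 - 214/V(4) = -318/352 - 214*4*(1 + 4*4)/(18 - 5*4) = -318*1/352 - 214*4*(1 + 16)/(18 - 20) = -159/176 - 214/((¼)*(-2)/17) = -159/176 - 214/((¼)*(1/17)*(-2)) = -159/176 - 214/(-1/34) = -159/176 - 214*(-34) = -159/176 + 7276 = 1280417/176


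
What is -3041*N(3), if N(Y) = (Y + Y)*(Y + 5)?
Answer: -145968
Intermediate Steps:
N(Y) = 2*Y*(5 + Y) (N(Y) = (2*Y)*(5 + Y) = 2*Y*(5 + Y))
-3041*N(3) = -6082*3*(5 + 3) = -6082*3*8 = -3041*48 = -145968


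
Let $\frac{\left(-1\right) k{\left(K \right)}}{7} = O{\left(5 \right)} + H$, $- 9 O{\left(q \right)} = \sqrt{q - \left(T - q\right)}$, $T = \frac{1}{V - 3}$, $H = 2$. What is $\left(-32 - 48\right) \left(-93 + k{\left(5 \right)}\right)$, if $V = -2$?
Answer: $8560 - \frac{112 \sqrt{255}}{9} \approx 8361.3$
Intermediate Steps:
$T = - \frac{1}{5}$ ($T = \frac{1}{-2 - 3} = \frac{1}{-5} = - \frac{1}{5} \approx -0.2$)
$O{\left(q \right)} = - \frac{\sqrt{\frac{1}{5} + 2 q}}{9}$ ($O{\left(q \right)} = - \frac{\sqrt{q + \left(q - - \frac{1}{5}\right)}}{9} = - \frac{\sqrt{q + \left(q + \frac{1}{5}\right)}}{9} = - \frac{\sqrt{q + \left(\frac{1}{5} + q\right)}}{9} = - \frac{\sqrt{\frac{1}{5} + 2 q}}{9}$)
$k{\left(K \right)} = -14 + \frac{7 \sqrt{255}}{45}$ ($k{\left(K \right)} = - 7 \left(- \frac{\sqrt{5 + 50 \cdot 5}}{45} + 2\right) = - 7 \left(- \frac{\sqrt{5 + 250}}{45} + 2\right) = - 7 \left(- \frac{\sqrt{255}}{45} + 2\right) = - 7 \left(2 - \frac{\sqrt{255}}{45}\right) = -14 + \frac{7 \sqrt{255}}{45}$)
$\left(-32 - 48\right) \left(-93 + k{\left(5 \right)}\right) = \left(-32 - 48\right) \left(-93 - \left(14 - \frac{7 \sqrt{255}}{45}\right)\right) = - 80 \left(-107 + \frac{7 \sqrt{255}}{45}\right) = 8560 - \frac{112 \sqrt{255}}{9}$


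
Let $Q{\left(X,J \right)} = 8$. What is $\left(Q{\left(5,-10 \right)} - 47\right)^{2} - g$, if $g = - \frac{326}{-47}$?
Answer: $\frac{71161}{47} \approx 1514.1$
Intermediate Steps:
$g = \frac{326}{47}$ ($g = \left(-326\right) \left(- \frac{1}{47}\right) = \frac{326}{47} \approx 6.9362$)
$\left(Q{\left(5,-10 \right)} - 47\right)^{2} - g = \left(8 - 47\right)^{2} - \frac{326}{47} = \left(-39\right)^{2} - \frac{326}{47} = 1521 - \frac{326}{47} = \frac{71161}{47}$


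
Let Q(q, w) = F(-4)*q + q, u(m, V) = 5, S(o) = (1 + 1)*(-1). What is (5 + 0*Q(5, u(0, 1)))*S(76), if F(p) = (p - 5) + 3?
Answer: -10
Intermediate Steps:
S(o) = -2 (S(o) = 2*(-1) = -2)
F(p) = -2 + p (F(p) = (-5 + p) + 3 = -2 + p)
Q(q, w) = -5*q (Q(q, w) = (-2 - 4)*q + q = -6*q + q = -5*q)
(5 + 0*Q(5, u(0, 1)))*S(76) = (5 + 0*(-5*5))*(-2) = (5 + 0*(-25))*(-2) = (5 + 0)*(-2) = 5*(-2) = -10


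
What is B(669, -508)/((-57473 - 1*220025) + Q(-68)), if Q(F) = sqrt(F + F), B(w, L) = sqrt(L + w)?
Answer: -138749*sqrt(161)/38502570070 - I*sqrt(5474)/38502570070 ≈ -4.5725e-5 - 1.9216e-9*I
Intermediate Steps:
Q(F) = sqrt(2)*sqrt(F) (Q(F) = sqrt(2*F) = sqrt(2)*sqrt(F))
B(669, -508)/((-57473 - 1*220025) + Q(-68)) = sqrt(-508 + 669)/((-57473 - 1*220025) + sqrt(2)*sqrt(-68)) = sqrt(161)/((-57473 - 220025) + sqrt(2)*(2*I*sqrt(17))) = sqrt(161)/(-277498 + 2*I*sqrt(34))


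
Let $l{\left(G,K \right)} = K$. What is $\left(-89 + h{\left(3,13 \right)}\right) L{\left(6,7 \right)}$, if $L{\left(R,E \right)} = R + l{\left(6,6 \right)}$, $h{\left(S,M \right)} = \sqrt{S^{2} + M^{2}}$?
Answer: $-1068 + 12 \sqrt{178} \approx -907.9$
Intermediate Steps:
$h{\left(S,M \right)} = \sqrt{M^{2} + S^{2}}$
$L{\left(R,E \right)} = 6 + R$ ($L{\left(R,E \right)} = R + 6 = 6 + R$)
$\left(-89 + h{\left(3,13 \right)}\right) L{\left(6,7 \right)} = \left(-89 + \sqrt{13^{2} + 3^{2}}\right) \left(6 + 6\right) = \left(-89 + \sqrt{169 + 9}\right) 12 = \left(-89 + \sqrt{178}\right) 12 = -1068 + 12 \sqrt{178}$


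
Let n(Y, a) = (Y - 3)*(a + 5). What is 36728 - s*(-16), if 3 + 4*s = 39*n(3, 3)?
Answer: 36716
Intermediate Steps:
n(Y, a) = (-3 + Y)*(5 + a)
s = -¾ (s = -¾ + (39*(-15 - 3*3 + 5*3 + 3*3))/4 = -¾ + (39*(-15 - 9 + 15 + 9))/4 = -¾ + (39*0)/4 = -¾ + (¼)*0 = -¾ + 0 = -¾ ≈ -0.75000)
36728 - s*(-16) = 36728 - (-3)*(-16)/4 = 36728 - 1*12 = 36728 - 12 = 36716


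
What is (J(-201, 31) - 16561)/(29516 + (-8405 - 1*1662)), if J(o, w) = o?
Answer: -16762/19449 ≈ -0.86184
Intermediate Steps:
(J(-201, 31) - 16561)/(29516 + (-8405 - 1*1662)) = (-201 - 16561)/(29516 + (-8405 - 1*1662)) = -16762/(29516 + (-8405 - 1662)) = -16762/(29516 - 10067) = -16762/19449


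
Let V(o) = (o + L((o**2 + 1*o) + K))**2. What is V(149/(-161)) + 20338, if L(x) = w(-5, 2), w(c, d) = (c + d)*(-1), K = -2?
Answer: 527292854/25921 ≈ 20342.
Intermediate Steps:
w(c, d) = -c - d
L(x) = 3 (L(x) = -1*(-5) - 1*2 = 5 - 2 = 3)
V(o) = (3 + o)**2 (V(o) = (o + 3)**2 = (3 + o)**2)
V(149/(-161)) + 20338 = (3 + 149/(-161))**2 + 20338 = (3 + 149*(-1/161))**2 + 20338 = (3 - 149/161)**2 + 20338 = (334/161)**2 + 20338 = 111556/25921 + 20338 = 527292854/25921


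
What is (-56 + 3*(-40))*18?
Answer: -3168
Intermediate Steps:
(-56 + 3*(-40))*18 = (-56 - 120)*18 = -176*18 = -3168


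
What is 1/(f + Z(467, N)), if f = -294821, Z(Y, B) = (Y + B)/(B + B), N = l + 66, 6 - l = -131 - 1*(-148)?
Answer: -55/16214894 ≈ -3.3919e-6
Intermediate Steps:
l = -11 (l = 6 - (-131 - 1*(-148)) = 6 - (-131 + 148) = 6 - 1*17 = 6 - 17 = -11)
N = 55 (N = -11 + 66 = 55)
Z(Y, B) = (B + Y)/(2*B) (Z(Y, B) = (B + Y)/((2*B)) = (B + Y)*(1/(2*B)) = (B + Y)/(2*B))
1/(f + Z(467, N)) = 1/(-294821 + (1/2)*(55 + 467)/55) = 1/(-294821 + (1/2)*(1/55)*522) = 1/(-294821 + 261/55) = 1/(-16214894/55) = -55/16214894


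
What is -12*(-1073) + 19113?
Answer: 31989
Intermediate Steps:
-12*(-1073) + 19113 = 12876 + 19113 = 31989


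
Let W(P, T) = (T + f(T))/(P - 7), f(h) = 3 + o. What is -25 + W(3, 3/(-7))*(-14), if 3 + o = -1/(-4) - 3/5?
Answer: -1109/40 ≈ -27.725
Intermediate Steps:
o = -67/20 (o = -3 + (-1/(-4) - 3/5) = -3 + (-1*(-1/4) - 3*1/5) = -3 + (1/4 - 3/5) = -3 - 7/20 = -67/20 ≈ -3.3500)
f(h) = -7/20 (f(h) = 3 - 67/20 = -7/20)
W(P, T) = (-7/20 + T)/(-7 + P) (W(P, T) = (T - 7/20)/(P - 7) = (-7/20 + T)/(-7 + P))
-25 + W(3, 3/(-7))*(-14) = -25 + ((-7/20 + 3/(-7))/(-7 + 3))*(-14) = -25 + ((-7/20 + 3*(-1/7))/(-4))*(-14) = -25 - (-7/20 - 3/7)/4*(-14) = -25 - 1/4*(-109/140)*(-14) = -25 + (109/560)*(-14) = -25 - 109/40 = -1109/40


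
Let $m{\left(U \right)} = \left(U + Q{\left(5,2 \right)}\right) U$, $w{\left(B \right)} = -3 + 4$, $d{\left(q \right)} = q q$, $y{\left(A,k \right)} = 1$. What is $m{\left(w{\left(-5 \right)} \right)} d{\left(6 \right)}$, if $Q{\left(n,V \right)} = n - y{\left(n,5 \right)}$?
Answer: $180$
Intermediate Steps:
$d{\left(q \right)} = q^{2}$
$Q{\left(n,V \right)} = -1 + n$ ($Q{\left(n,V \right)} = n - 1 = -1 + n$)
$w{\left(B \right)} = 1$
$m{\left(U \right)} = U \left(4 + U\right)$ ($m{\left(U \right)} = \left(U + \left(-1 + 5\right)\right) U = \left(U + 4\right) U = \left(4 + U\right) U = U \left(4 + U\right)$)
$m{\left(w{\left(-5 \right)} \right)} d{\left(6 \right)} = 1 \left(4 + 1\right) 6^{2} = 1 \cdot 5 \cdot 36 = 5 \cdot 36 = 180$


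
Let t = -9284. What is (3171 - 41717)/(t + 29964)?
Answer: -19273/10340 ≈ -1.8639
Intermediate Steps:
(3171 - 41717)/(t + 29964) = (3171 - 41717)/(-9284 + 29964) = -38546/20680 = -38546*1/20680 = -19273/10340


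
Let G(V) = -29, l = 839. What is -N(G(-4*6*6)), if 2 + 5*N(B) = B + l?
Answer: -808/5 ≈ -161.60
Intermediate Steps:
N(B) = 837/5 + B/5 (N(B) = -2/5 + (B + 839)/5 = -2/5 + (839 + B)/5 = -2/5 + (839/5 + B/5) = 837/5 + B/5)
-N(G(-4*6*6)) = -(837/5 + (1/5)*(-29)) = -(837/5 - 29/5) = -1*808/5 = -808/5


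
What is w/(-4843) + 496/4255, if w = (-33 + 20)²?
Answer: 1683033/20606965 ≈ 0.081673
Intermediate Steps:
w = 169 (w = (-13)² = 169)
w/(-4843) + 496/4255 = 169/(-4843) + 496/4255 = 169*(-1/4843) + 496*(1/4255) = -169/4843 + 496/4255 = 1683033/20606965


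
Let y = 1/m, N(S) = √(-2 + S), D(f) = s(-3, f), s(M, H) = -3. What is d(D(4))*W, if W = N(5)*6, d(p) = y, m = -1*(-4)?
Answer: 3*√3/2 ≈ 2.5981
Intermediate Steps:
D(f) = -3
m = 4
y = ¼ (y = 1/4 = ¼ ≈ 0.25000)
d(p) = ¼
W = 6*√3 (W = √(-2 + 5)*6 = √3*6 = 6*√3 ≈ 10.392)
d(D(4))*W = (6*√3)/4 = 3*√3/2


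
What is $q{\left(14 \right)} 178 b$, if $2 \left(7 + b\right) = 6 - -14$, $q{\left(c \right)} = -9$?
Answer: $-4806$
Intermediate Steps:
$b = 3$ ($b = -7 + \frac{6 - -14}{2} = -7 + \frac{6 + 14}{2} = -7 + \frac{1}{2} \cdot 20 = -7 + 10 = 3$)
$q{\left(14 \right)} 178 b = \left(-9\right) 178 \cdot 3 = \left(-1602\right) 3 = -4806$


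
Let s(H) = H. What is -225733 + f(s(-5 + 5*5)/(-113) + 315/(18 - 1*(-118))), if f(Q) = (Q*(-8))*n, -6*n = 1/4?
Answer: -10407161357/46104 ≈ -2.2573e+5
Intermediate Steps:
n = -1/24 (n = -⅙/4 = -⅙*¼ = -1/24 ≈ -0.041667)
f(Q) = Q/3 (f(Q) = (Q*(-8))*(-1/24) = -8*Q*(-1/24) = Q/3)
-225733 + f(s(-5 + 5*5)/(-113) + 315/(18 - 1*(-118))) = -225733 + ((-5 + 5*5)/(-113) + 315/(18 - 1*(-118)))/3 = -225733 + ((-5 + 25)*(-1/113) + 315/(18 + 118))/3 = -225733 + (20*(-1/113) + 315/136)/3 = -225733 + (-20/113 + 315*(1/136))/3 = -225733 + (-20/113 + 315/136)/3 = -225733 + (⅓)*(32875/15368) = -225733 + 32875/46104 = -10407161357/46104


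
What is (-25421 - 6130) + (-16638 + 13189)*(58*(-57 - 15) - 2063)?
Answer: 21486760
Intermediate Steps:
(-25421 - 6130) + (-16638 + 13189)*(58*(-57 - 15) - 2063) = -31551 - 3449*(58*(-72) - 2063) = -31551 - 3449*(-4176 - 2063) = -31551 - 3449*(-6239) = -31551 + 21518311 = 21486760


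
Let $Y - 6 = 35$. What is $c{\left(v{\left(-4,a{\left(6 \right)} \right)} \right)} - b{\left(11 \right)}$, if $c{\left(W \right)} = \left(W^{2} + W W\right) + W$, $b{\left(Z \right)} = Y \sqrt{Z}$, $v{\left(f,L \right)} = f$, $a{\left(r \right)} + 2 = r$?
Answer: $28 - 41 \sqrt{11} \approx -107.98$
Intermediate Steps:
$Y = 41$ ($Y = 6 + 35 = 41$)
$a{\left(r \right)} = -2 + r$
$b{\left(Z \right)} = 41 \sqrt{Z}$
$c{\left(W \right)} = W + 2 W^{2}$ ($c{\left(W \right)} = \left(W^{2} + W^{2}\right) + W = 2 W^{2} + W = W + 2 W^{2}$)
$c{\left(v{\left(-4,a{\left(6 \right)} \right)} \right)} - b{\left(11 \right)} = - 4 \left(1 + 2 \left(-4\right)\right) - 41 \sqrt{11} = - 4 \left(1 - 8\right) - 41 \sqrt{11} = \left(-4\right) \left(-7\right) - 41 \sqrt{11} = 28 - 41 \sqrt{11}$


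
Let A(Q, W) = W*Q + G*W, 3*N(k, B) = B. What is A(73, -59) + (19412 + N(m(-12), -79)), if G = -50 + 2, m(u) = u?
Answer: 53732/3 ≈ 17911.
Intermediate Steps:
N(k, B) = B/3
G = -48
A(Q, W) = -48*W + Q*W (A(Q, W) = W*Q - 48*W = Q*W - 48*W = -48*W + Q*W)
A(73, -59) + (19412 + N(m(-12), -79)) = -59*(-48 + 73) + (19412 + (1/3)*(-79)) = -59*25 + (19412 - 79/3) = -1475 + 58157/3 = 53732/3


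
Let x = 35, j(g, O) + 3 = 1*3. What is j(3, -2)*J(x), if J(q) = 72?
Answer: 0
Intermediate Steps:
j(g, O) = 0 (j(g, O) = -3 + 1*3 = -3 + 3 = 0)
j(3, -2)*J(x) = 0*72 = 0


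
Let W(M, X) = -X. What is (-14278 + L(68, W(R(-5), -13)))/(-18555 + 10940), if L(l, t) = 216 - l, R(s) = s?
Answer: 2826/1523 ≈ 1.8555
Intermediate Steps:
(-14278 + L(68, W(R(-5), -13)))/(-18555 + 10940) = (-14278 + (216 - 1*68))/(-18555 + 10940) = (-14278 + (216 - 68))/(-7615) = (-14278 + 148)*(-1/7615) = -14130*(-1/7615) = 2826/1523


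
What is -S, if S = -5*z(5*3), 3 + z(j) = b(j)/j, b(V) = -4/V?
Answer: -679/45 ≈ -15.089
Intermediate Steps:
z(j) = -3 - 4/j**2 (z(j) = -3 + (-4/j)/j = -3 - 4/j**2)
S = 679/45 (S = -5*(-3 - 4/(5*3)**2) = -5*(-3 - 4/15**2) = -5*(-3 - 4*1/225) = -5*(-3 - 4/225) = -5*(-679/225) = 679/45 ≈ 15.089)
-S = -1*679/45 = -679/45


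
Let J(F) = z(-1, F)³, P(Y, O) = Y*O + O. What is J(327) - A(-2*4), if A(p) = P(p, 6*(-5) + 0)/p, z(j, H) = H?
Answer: 139863237/4 ≈ 3.4966e+7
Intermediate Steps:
P(Y, O) = O + O*Y (P(Y, O) = O*Y + O = O + O*Y)
A(p) = (-30 - 30*p)/p (A(p) = ((6*(-5) + 0)*(1 + p))/p = ((-30 + 0)*(1 + p))/p = (-30*(1 + p))/p = (-30 - 30*p)/p)
J(F) = F³
J(327) - A(-2*4) = 327³ - (-30 - 30/((-2*4))) = 34965783 - (-30 - 30/(-8)) = 34965783 - (-30 - 30*(-⅛)) = 34965783 - (-30 + 15/4) = 34965783 - 1*(-105/4) = 34965783 + 105/4 = 139863237/4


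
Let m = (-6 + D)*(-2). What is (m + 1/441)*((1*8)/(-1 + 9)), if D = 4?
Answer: 1765/441 ≈ 4.0023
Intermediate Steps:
m = 4 (m = (-6 + 4)*(-2) = -2*(-2) = 4)
(m + 1/441)*((1*8)/(-1 + 9)) = (4 + 1/441)*((1*8)/(-1 + 9)) = (4 + 1/441)*(8/8) = 1765*(8*(1/8))/441 = (1765/441)*1 = 1765/441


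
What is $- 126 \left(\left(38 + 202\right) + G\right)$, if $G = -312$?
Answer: $9072$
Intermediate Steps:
$- 126 \left(\left(38 + 202\right) + G\right) = - 126 \left(\left(38 + 202\right) - 312\right) = - 126 \left(240 - 312\right) = \left(-126\right) \left(-72\right) = 9072$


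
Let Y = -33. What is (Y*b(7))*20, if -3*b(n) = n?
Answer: 1540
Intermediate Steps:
b(n) = -n/3
(Y*b(7))*20 = -(-11)*7*20 = -33*(-7/3)*20 = 77*20 = 1540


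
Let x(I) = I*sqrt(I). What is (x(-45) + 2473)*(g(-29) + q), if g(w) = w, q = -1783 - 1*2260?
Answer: -10070056 + 549720*I*sqrt(5) ≈ -1.007e+7 + 1.2292e+6*I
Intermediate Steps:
q = -4043 (q = -1783 - 2260 = -4043)
x(I) = I**(3/2)
(x(-45) + 2473)*(g(-29) + q) = ((-45)**(3/2) + 2473)*(-29 - 4043) = (-135*I*sqrt(5) + 2473)*(-4072) = (2473 - 135*I*sqrt(5))*(-4072) = -10070056 + 549720*I*sqrt(5)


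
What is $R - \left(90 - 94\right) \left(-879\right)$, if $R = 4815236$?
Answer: $4811720$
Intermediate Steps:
$R - \left(90 - 94\right) \left(-879\right) = 4815236 - \left(90 - 94\right) \left(-879\right) = 4815236 - \left(-4\right) \left(-879\right) = 4815236 - 3516 = 4811720$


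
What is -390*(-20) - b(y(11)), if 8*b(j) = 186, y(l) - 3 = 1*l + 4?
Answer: 31107/4 ≈ 7776.8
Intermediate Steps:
y(l) = 7 + l (y(l) = 3 + (1*l + 4) = 3 + (l + 4) = 3 + (4 + l) = 7 + l)
b(j) = 93/4 (b(j) = (⅛)*186 = 93/4)
-390*(-20) - b(y(11)) = -390*(-20) - 1*93/4 = 7800 - 93/4 = 31107/4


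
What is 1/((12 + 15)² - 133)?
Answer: 1/596 ≈ 0.0016779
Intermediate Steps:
1/((12 + 15)² - 133) = 1/(27² - 133) = 1/(729 - 133) = 1/596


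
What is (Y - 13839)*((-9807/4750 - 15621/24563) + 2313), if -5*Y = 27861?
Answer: -13080841349843952/291685625 ≈ -4.4846e+7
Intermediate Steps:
Y = -27861/5 (Y = -⅕*27861 = -27861/5 ≈ -5572.2)
(Y - 13839)*((-9807/4750 - 15621/24563) + 2313) = (-27861/5 - 13839)*((-9807/4750 - 15621/24563) + 2313) = -97056*((-9807*1/4750 - 15621*1/24563) + 2313)/5 = -97056*((-9807/4750 - 15621/24563) + 2313)/5 = -97056*(-315089091/116674250 + 2313)/5 = -97056/5*269552451159/116674250 = -13080841349843952/291685625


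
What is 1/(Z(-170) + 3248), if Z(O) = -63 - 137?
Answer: 1/3048 ≈ 0.00032808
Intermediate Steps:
Z(O) = -200
1/(Z(-170) + 3248) = 1/(-200 + 3248) = 1/3048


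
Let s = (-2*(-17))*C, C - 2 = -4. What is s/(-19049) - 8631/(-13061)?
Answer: 165300067/248798989 ≈ 0.66439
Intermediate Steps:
C = -2 (C = 2 - 4 = -2)
s = -68 (s = -2*(-17)*(-2) = 34*(-2) = -68)
s/(-19049) - 8631/(-13061) = -68/(-19049) - 8631/(-13061) = -68*(-1/19049) - 8631*(-1/13061) = 68/19049 + 8631/13061 = 165300067/248798989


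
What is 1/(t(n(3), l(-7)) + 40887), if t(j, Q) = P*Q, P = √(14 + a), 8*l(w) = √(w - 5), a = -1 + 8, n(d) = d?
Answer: 10384/424570609 - 4*I*√7/8915982789 ≈ 2.4458e-5 - 1.187e-9*I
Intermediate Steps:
a = 7
l(w) = √(-5 + w)/8 (l(w) = √(w - 5)/8 = √(-5 + w)/8)
P = √21 (P = √(14 + 7) = √21 ≈ 4.5826)
t(j, Q) = Q*√21 (t(j, Q) = √21*Q = Q*√21)
1/(t(n(3), l(-7)) + 40887) = 1/((√(-5 - 7)/8)*√21 + 40887) = 1/((√(-12)/8)*√21 + 40887) = 1/(((2*I*√3)/8)*√21 + 40887) = 1/((I*√3/4)*√21 + 40887) = 1/(3*I*√7/4 + 40887) = 1/(40887 + 3*I*√7/4)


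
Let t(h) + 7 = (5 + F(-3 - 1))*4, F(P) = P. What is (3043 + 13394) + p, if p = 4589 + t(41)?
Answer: 21023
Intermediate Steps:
t(h) = -3 (t(h) = -7 + (5 + (-3 - 1))*4 = -7 + (5 - 4)*4 = -7 + 1*4 = -7 + 4 = -3)
p = 4586 (p = 4589 - 3 = 4586)
(3043 + 13394) + p = (3043 + 13394) + 4586 = 16437 + 4586 = 21023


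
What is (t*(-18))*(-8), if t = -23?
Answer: -3312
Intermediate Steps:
(t*(-18))*(-8) = -23*(-18)*(-8) = 414*(-8) = -3312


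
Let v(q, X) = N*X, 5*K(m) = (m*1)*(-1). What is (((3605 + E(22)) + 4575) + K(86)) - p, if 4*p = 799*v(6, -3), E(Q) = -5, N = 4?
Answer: 52774/5 ≈ 10555.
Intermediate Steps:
K(m) = -m/5 (K(m) = ((m*1)*(-1))/5 = (m*(-1))/5 = (-m)/5 = -m/5)
v(q, X) = 4*X
p = -2397 (p = (799*(4*(-3)))/4 = (799*(-12))/4 = (¼)*(-9588) = -2397)
(((3605 + E(22)) + 4575) + K(86)) - p = (((3605 - 5) + 4575) - ⅕*86) - 1*(-2397) = ((3600 + 4575) - 86/5) + 2397 = (8175 - 86/5) + 2397 = 40789/5 + 2397 = 52774/5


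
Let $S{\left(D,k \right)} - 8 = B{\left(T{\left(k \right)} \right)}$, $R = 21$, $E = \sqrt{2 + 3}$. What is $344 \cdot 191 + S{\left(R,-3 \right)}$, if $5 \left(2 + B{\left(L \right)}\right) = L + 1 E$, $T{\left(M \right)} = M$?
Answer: $\frac{328547}{5} + \frac{\sqrt{5}}{5} \approx 65710.0$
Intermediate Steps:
$E = \sqrt{5} \approx 2.2361$
$B{\left(L \right)} = -2 + \frac{L}{5} + \frac{\sqrt{5}}{5}$ ($B{\left(L \right)} = -2 + \frac{L + 1 \sqrt{5}}{5} = -2 + \frac{L + \sqrt{5}}{5} = -2 + \left(\frac{L}{5} + \frac{\sqrt{5}}{5}\right) = -2 + \frac{L}{5} + \frac{\sqrt{5}}{5}$)
$S{\left(D,k \right)} = 6 + \frac{k}{5} + \frac{\sqrt{5}}{5}$ ($S{\left(D,k \right)} = 8 + \left(-2 + \frac{k}{5} + \frac{\sqrt{5}}{5}\right) = 6 + \frac{k}{5} + \frac{\sqrt{5}}{5}$)
$344 \cdot 191 + S{\left(R,-3 \right)} = 344 \cdot 191 + \left(6 + \frac{1}{5} \left(-3\right) + \frac{\sqrt{5}}{5}\right) = 65704 + \left(6 - \frac{3}{5} + \frac{\sqrt{5}}{5}\right) = 65704 + \left(\frac{27}{5} + \frac{\sqrt{5}}{5}\right) = \frac{328547}{5} + \frac{\sqrt{5}}{5}$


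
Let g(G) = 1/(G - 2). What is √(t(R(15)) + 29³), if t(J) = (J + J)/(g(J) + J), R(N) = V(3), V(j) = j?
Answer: √97562/2 ≈ 156.17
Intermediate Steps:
g(G) = 1/(-2 + G)
R(N) = 3
t(J) = 2*J/(J + 1/(-2 + J)) (t(J) = (J + J)/(1/(-2 + J) + J) = (2*J)/(J + 1/(-2 + J)) = 2*J/(J + 1/(-2 + J)))
√(t(R(15)) + 29³) = √(2*3*(-2 + 3)/(1 + 3*(-2 + 3)) + 29³) = √(2*3*1/(1 + 3*1) + 24389) = √(2*3*1/(1 + 3) + 24389) = √(2*3*1/4 + 24389) = √(2*3*(¼)*1 + 24389) = √(3/2 + 24389) = √(48781/2) = √97562/2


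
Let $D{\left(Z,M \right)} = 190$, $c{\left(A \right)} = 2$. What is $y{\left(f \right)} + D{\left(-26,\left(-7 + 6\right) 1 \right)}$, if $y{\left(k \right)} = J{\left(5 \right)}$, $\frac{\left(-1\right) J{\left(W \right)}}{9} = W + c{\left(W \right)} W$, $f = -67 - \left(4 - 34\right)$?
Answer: $55$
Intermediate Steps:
$f = -37$ ($f = -67 - \left(4 - 34\right) = -67 - -30 = -67 + 30 = -37$)
$J{\left(W \right)} = - 27 W$ ($J{\left(W \right)} = - 9 \left(W + 2 W\right) = - 9 \cdot 3 W = - 27 W$)
$y{\left(k \right)} = -135$ ($y{\left(k \right)} = \left(-27\right) 5 = -135$)
$y{\left(f \right)} + D{\left(-26,\left(-7 + 6\right) 1 \right)} = -135 + 190 = 55$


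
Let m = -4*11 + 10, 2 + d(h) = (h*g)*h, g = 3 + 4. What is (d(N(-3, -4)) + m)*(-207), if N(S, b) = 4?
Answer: -15732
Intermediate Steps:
g = 7
d(h) = -2 + 7*h² (d(h) = -2 + (h*7)*h = -2 + (7*h)*h = -2 + 7*h²)
m = -34 (m = -44 + 10 = -34)
(d(N(-3, -4)) + m)*(-207) = ((-2 + 7*4²) - 34)*(-207) = ((-2 + 7*16) - 34)*(-207) = ((-2 + 112) - 34)*(-207) = (110 - 34)*(-207) = 76*(-207) = -15732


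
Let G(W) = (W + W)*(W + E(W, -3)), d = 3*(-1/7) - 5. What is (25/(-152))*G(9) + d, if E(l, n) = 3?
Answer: -5447/133 ≈ -40.955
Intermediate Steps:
d = -38/7 (d = 3*(-1*⅐) - 5 = 3*(-⅐) - 5 = -3/7 - 5 = -38/7 ≈ -5.4286)
G(W) = 2*W*(3 + W) (G(W) = (W + W)*(W + 3) = (2*W)*(3 + W) = 2*W*(3 + W))
(25/(-152))*G(9) + d = (25/(-152))*(2*9*(3 + 9)) - 38/7 = (25*(-1/152))*(2*9*12) - 38/7 = -25/152*216 - 38/7 = -675/19 - 38/7 = -5447/133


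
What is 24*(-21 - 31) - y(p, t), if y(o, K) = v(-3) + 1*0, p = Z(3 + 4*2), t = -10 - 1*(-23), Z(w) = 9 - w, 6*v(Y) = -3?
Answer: -2495/2 ≈ -1247.5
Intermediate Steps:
v(Y) = -1/2 (v(Y) = (1/6)*(-3) = -1/2)
t = 13 (t = -10 + 23 = 13)
p = -2 (p = 9 - (3 + 4*2) = 9 - (3 + 8) = 9 - 1*11 = 9 - 11 = -2)
y(o, K) = -1/2 (y(o, K) = -1/2 + 1*0 = -1/2 + 0 = -1/2)
24*(-21 - 31) - y(p, t) = 24*(-21 - 31) - 1*(-1/2) = 24*(-52) + 1/2 = -1248 + 1/2 = -2495/2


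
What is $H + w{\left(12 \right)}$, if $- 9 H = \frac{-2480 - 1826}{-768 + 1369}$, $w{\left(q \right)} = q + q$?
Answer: $\frac{134122}{5409} \approx 24.796$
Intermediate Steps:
$w{\left(q \right)} = 2 q$
$H = \frac{4306}{5409}$ ($H = - \frac{\left(-2480 - 1826\right) \frac{1}{-768 + 1369}}{9} = - \frac{\left(-2480 - 1826\right) \frac{1}{601}}{9} = - \frac{\left(-4306\right) \frac{1}{601}}{9} = \left(- \frac{1}{9}\right) \left(- \frac{4306}{601}\right) = \frac{4306}{5409} \approx 0.79608$)
$H + w{\left(12 \right)} = \frac{4306}{5409} + 2 \cdot 12 = \frac{4306}{5409} + 24 = \frac{134122}{5409}$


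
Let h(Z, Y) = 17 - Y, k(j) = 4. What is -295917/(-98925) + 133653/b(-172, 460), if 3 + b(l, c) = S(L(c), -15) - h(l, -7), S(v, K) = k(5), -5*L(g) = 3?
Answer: -191519086/32975 ≈ -5808.0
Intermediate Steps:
L(g) = -⅗ (L(g) = -⅕*3 = -⅗)
S(v, K) = 4
b(l, c) = -23 (b(l, c) = -3 + (4 - (17 - 1*(-7))) = -3 + (4 - (17 + 7)) = -3 + (4 - 1*24) = -3 + (4 - 24) = -3 - 20 = -23)
-295917/(-98925) + 133653/b(-172, 460) = -295917/(-98925) + 133653/(-23) = -295917*(-1/98925) + 133653*(-1/23) = 98639/32975 - 5811 = -191519086/32975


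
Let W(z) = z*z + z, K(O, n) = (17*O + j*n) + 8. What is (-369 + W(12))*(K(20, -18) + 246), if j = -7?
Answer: -153360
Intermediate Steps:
K(O, n) = 8 - 7*n + 17*O (K(O, n) = (17*O - 7*n) + 8 = (-7*n + 17*O) + 8 = 8 - 7*n + 17*O)
W(z) = z + z**2 (W(z) = z**2 + z = z + z**2)
(-369 + W(12))*(K(20, -18) + 246) = (-369 + 12*(1 + 12))*((8 - 7*(-18) + 17*20) + 246) = (-369 + 12*13)*((8 + 126 + 340) + 246) = (-369 + 156)*(474 + 246) = -213*720 = -153360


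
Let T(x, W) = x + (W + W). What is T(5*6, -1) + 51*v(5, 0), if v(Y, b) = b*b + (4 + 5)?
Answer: 487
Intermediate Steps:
T(x, W) = x + 2*W
v(Y, b) = 9 + b² (v(Y, b) = b² + 9 = 9 + b²)
T(5*6, -1) + 51*v(5, 0) = (5*6 + 2*(-1)) + 51*(9 + 0²) = (30 - 2) + 51*(9 + 0) = 28 + 51*9 = 28 + 459 = 487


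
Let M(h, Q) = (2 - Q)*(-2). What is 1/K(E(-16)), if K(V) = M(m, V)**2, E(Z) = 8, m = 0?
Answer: 1/144 ≈ 0.0069444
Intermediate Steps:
M(h, Q) = -4 + 2*Q
K(V) = (-4 + 2*V)**2
1/K(E(-16)) = 1/(4*(-2 + 8)**2) = 1/(4*6**2) = 1/(4*36) = 1/144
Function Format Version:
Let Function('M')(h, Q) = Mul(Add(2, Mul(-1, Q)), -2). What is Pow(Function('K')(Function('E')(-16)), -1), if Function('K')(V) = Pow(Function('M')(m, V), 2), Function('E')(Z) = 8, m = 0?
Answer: Rational(1, 144) ≈ 0.0069444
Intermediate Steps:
Function('M')(h, Q) = Add(-4, Mul(2, Q))
Function('K')(V) = Pow(Add(-4, Mul(2, V)), 2)
Pow(Function('K')(Function('E')(-16)), -1) = Pow(Mul(4, Pow(Add(-2, 8), 2)), -1) = Pow(Mul(4, Pow(6, 2)), -1) = Pow(Mul(4, 36), -1) = Pow(144, -1) = Rational(1, 144)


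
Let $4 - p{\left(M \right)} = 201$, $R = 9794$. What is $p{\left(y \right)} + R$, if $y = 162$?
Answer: $9597$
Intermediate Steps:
$p{\left(M \right)} = -197$ ($p{\left(M \right)} = 4 - 201 = -197$)
$p{\left(y \right)} + R = -197 + 9794 = 9597$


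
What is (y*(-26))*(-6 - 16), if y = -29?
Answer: -16588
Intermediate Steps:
(y*(-26))*(-6 - 16) = (-29*(-26))*(-6 - 16) = 754*(-22) = -16588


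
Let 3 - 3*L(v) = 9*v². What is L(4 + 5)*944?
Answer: -228448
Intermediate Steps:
L(v) = 1 - 3*v²
L(4 + 5)*944 = (1 - 3*(4 + 5)²)*944 = (1 - 3*9²)*944 = (1 - 3*81)*944 = (1 - 243)*944 = -242*944 = -228448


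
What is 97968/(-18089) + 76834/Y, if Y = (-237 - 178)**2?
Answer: -15482688574/3115378025 ≈ -4.9698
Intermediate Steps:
Y = 172225 (Y = (-415)**2 = 172225)
97968/(-18089) + 76834/Y = 97968/(-18089) + 76834/172225 = 97968*(-1/18089) + 76834*(1/172225) = -97968/18089 + 76834/172225 = -15482688574/3115378025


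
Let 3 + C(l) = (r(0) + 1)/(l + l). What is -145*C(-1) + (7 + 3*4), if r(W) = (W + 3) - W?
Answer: 744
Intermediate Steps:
r(W) = 3 (r(W) = (3 + W) - W = 3)
C(l) = -3 + 2/l (C(l) = -3 + (3 + 1)/(l + l) = -3 + 4/((2*l)) = -3 + 4*(1/(2*l)) = -3 + 2/l)
-145*C(-1) + (7 + 3*4) = -145*(-3 + 2/(-1)) + (7 + 3*4) = -145*(-3 + 2*(-1)) + (7 + 12) = -145*(-3 - 2) + 19 = -145*(-5) + 19 = 725 + 19 = 744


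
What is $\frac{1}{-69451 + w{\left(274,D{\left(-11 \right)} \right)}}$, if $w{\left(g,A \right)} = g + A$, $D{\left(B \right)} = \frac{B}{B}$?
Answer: $- \frac{1}{69176} \approx -1.4456 \cdot 10^{-5}$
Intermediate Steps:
$D{\left(B \right)} = 1$
$w{\left(g,A \right)} = A + g$
$\frac{1}{-69451 + w{\left(274,D{\left(-11 \right)} \right)}} = \frac{1}{-69451 + \left(1 + 274\right)} = \frac{1}{-69451 + 275} = \frac{1}{-69176} = - \frac{1}{69176}$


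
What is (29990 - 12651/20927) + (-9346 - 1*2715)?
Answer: 375187532/20927 ≈ 17928.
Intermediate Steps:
(29990 - 12651/20927) + (-9346 - 1*2715) = (29990 - 12651*1/20927) + (-9346 - 2715) = (29990 - 12651/20927) - 12061 = 627588079/20927 - 12061 = 375187532/20927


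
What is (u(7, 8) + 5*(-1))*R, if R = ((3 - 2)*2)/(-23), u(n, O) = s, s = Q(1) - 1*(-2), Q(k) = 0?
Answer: 6/23 ≈ 0.26087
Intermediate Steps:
s = 2 (s = 0 - 1*(-2) = 0 + 2 = 2)
u(n, O) = 2
R = -2/23 (R = (1*2)*(-1/23) = 2*(-1/23) = -2/23 ≈ -0.086957)
(u(7, 8) + 5*(-1))*R = (2 + 5*(-1))*(-2/23) = (2 - 5)*(-2/23) = -3*(-2/23) = 6/23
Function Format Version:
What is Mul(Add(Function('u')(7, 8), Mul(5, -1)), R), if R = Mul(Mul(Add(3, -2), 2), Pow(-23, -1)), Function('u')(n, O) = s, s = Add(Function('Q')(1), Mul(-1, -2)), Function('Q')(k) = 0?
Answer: Rational(6, 23) ≈ 0.26087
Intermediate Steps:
s = 2 (s = Add(0, Mul(-1, -2)) = Add(0, 2) = 2)
Function('u')(n, O) = 2
R = Rational(-2, 23) (R = Mul(Mul(1, 2), Rational(-1, 23)) = Mul(2, Rational(-1, 23)) = Rational(-2, 23) ≈ -0.086957)
Mul(Add(Function('u')(7, 8), Mul(5, -1)), R) = Mul(Add(2, Mul(5, -1)), Rational(-2, 23)) = Mul(Add(2, -5), Rational(-2, 23)) = Mul(-3, Rational(-2, 23)) = Rational(6, 23)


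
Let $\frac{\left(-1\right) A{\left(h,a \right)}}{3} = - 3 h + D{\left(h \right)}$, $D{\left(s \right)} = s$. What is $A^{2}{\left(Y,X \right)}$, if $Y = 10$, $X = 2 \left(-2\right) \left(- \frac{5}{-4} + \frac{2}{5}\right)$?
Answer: $3600$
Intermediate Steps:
$X = - \frac{33}{5}$ ($X = - 4 \left(\left(-5\right) \left(- \frac{1}{4}\right) + 2 \cdot \frac{1}{5}\right) = - 4 \left(\frac{5}{4} + \frac{2}{5}\right) = \left(-4\right) \frac{33}{20} = - \frac{33}{5} \approx -6.6$)
$A{\left(h,a \right)} = 6 h$ ($A{\left(h,a \right)} = - 3 \left(- 3 h + h\right) = - 3 \left(- 2 h\right) = 6 h$)
$A^{2}{\left(Y,X \right)} = \left(6 \cdot 10\right)^{2} = 60^{2} = 3600$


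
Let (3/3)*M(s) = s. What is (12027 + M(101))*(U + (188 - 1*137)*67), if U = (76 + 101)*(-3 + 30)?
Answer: 99401088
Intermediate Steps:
U = 4779 (U = 177*27 = 4779)
M(s) = s
(12027 + M(101))*(U + (188 - 1*137)*67) = (12027 + 101)*(4779 + (188 - 1*137)*67) = 12128*(4779 + (188 - 137)*67) = 12128*(4779 + 51*67) = 12128*(4779 + 3417) = 12128*8196 = 99401088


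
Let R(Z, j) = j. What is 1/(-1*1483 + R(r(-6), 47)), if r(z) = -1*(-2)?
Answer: -1/1436 ≈ -0.00069638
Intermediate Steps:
r(z) = 2
1/(-1*1483 + R(r(-6), 47)) = 1/(-1*1483 + 47) = 1/(-1483 + 47) = 1/(-1436) = -1/1436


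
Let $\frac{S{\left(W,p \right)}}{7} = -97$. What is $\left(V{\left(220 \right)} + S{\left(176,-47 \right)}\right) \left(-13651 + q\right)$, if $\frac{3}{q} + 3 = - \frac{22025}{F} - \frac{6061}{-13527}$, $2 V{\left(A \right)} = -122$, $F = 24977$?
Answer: $\frac{2344032933961096}{232027643} \approx 1.0102 \cdot 10^{7}$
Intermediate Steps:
$V{\left(A \right)} = -61$ ($V{\left(A \right)} = \frac{1}{2} \left(-122\right) = -61$)
$S{\left(W,p \right)} = -679$ ($S{\left(W,p \right)} = 7 \left(-97\right) = -679$)
$q = - \frac{1013591637}{1160138215}$ ($q = \frac{3}{-3 - \left(- \frac{6061}{13527} + \frac{22025}{24977}\right)} = \frac{3}{-3 - \frac{146546578}{337863879}} = \frac{3}{- \frac{1160138215}{337863879}} = 3 \left(- \frac{337863879}{1160138215}\right) = - \frac{1013591637}{1160138215} \approx -0.87368$)
$\left(V{\left(220 \right)} + S{\left(176,-47 \right)}\right) \left(-13651 + q\right) = \left(-61 - 679\right) \left(-13651 - \frac{1013591637}{1160138215}\right) = \left(-740\right) \left(- \frac{15838060364602}{1160138215}\right) = \frac{2344032933961096}{232027643}$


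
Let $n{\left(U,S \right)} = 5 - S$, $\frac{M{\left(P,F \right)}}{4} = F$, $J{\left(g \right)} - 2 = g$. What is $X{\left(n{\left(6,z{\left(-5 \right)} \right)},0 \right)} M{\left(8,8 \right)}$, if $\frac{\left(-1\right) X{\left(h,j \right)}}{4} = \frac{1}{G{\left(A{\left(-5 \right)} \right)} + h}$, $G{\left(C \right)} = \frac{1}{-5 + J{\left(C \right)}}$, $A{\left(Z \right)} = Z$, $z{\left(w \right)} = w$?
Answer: $- \frac{1024}{79} \approx -12.962$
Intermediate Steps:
$J{\left(g \right)} = 2 + g$
$M{\left(P,F \right)} = 4 F$
$G{\left(C \right)} = \frac{1}{-3 + C}$ ($G{\left(C \right)} = \frac{1}{-5 + \left(2 + C\right)} = \frac{1}{-3 + C}$)
$X{\left(h,j \right)} = - \frac{4}{- \frac{1}{8} + h}$ ($X{\left(h,j \right)} = - \frac{4}{\frac{1}{-3 - 5} + h} = - \frac{4}{\frac{1}{-8} + h} = - \frac{4}{- \frac{1}{8} + h}$)
$X{\left(n{\left(6,z{\left(-5 \right)} \right)},0 \right)} M{\left(8,8 \right)} = - \frac{32}{-1 + 8 \left(5 - -5\right)} 4 \cdot 8 = - \frac{32}{-1 + 8 \left(5 + 5\right)} 32 = - \frac{32}{-1 + 8 \cdot 10} \cdot 32 = - \frac{32}{-1 + 80} \cdot 32 = - \frac{32}{79} \cdot 32 = \left(-32\right) \frac{1}{79} \cdot 32 = \left(- \frac{32}{79}\right) 32 = - \frac{1024}{79}$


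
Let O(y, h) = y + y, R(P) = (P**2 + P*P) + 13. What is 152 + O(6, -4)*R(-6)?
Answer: 1172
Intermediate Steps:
R(P) = 13 + 2*P**2 (R(P) = (P**2 + P**2) + 13 = 2*P**2 + 13 = 13 + 2*P**2)
O(y, h) = 2*y
152 + O(6, -4)*R(-6) = 152 + (2*6)*(13 + 2*(-6)**2) = 152 + 12*(13 + 2*36) = 152 + 12*(13 + 72) = 152 + 12*85 = 152 + 1020 = 1172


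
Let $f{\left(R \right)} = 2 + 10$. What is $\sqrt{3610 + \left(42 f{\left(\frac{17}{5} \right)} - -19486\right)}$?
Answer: $20 \sqrt{59} \approx 153.62$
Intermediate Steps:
$f{\left(R \right)} = 12$
$\sqrt{3610 + \left(42 f{\left(\frac{17}{5} \right)} - -19486\right)} = \sqrt{3610 + \left(42 \cdot 12 - -19486\right)} = \sqrt{3610 + \left(504 + 19486\right)} = \sqrt{3610 + 19990} = \sqrt{23600} = 20 \sqrt{59}$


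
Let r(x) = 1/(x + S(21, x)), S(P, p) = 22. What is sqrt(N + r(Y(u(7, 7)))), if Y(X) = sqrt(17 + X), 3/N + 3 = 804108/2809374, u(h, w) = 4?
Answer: sqrt(-37653029255705 - 1784892225603*sqrt(21))/(1270669*sqrt(22 + sqrt(21))) ≈ 1.0334*I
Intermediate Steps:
N = -1404687/1270669 (N = 3/(-3 + 804108/2809374) = 3/(-3 + 804108*(1/2809374)) = 3/(-3 + 134018/468229) = 3/(-1270669/468229) = 3*(-468229/1270669) = -1404687/1270669 ≈ -1.1055)
r(x) = 1/(22 + x) (r(x) = 1/(x + 22) = 1/(22 + x))
sqrt(N + r(Y(u(7, 7)))) = sqrt(-1404687/1270669 + 1/(22 + sqrt(17 + 4))) = sqrt(-1404687/1270669 + 1/(22 + sqrt(21)))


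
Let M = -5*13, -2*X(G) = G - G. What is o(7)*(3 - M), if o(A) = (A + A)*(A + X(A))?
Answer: 6664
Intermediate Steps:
X(G) = 0 (X(G) = -(G - G)/2 = -½*0 = 0)
M = -65
o(A) = 2*A² (o(A) = (A + A)*(A + 0) = (2*A)*A = 2*A²)
o(7)*(3 - M) = (2*7²)*(3 - 1*(-65)) = (2*49)*(3 + 65) = 98*68 = 6664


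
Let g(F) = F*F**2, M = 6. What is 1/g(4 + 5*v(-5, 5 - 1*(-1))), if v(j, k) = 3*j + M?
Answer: -1/68921 ≈ -1.4509e-5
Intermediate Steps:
v(j, k) = 6 + 3*j (v(j, k) = 3*j + 6 = 6 + 3*j)
g(F) = F**3
1/g(4 + 5*v(-5, 5 - 1*(-1))) = 1/((4 + 5*(6 + 3*(-5)))**3) = 1/((4 + 5*(6 - 15))**3) = 1/((4 + 5*(-9))**3) = 1/((4 - 45)**3) = 1/((-41)**3) = 1/(-68921) = -1/68921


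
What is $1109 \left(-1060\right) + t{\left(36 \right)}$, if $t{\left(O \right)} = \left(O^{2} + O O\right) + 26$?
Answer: $-1172922$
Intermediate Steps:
$t{\left(O \right)} = 26 + 2 O^{2}$ ($t{\left(O \right)} = \left(O^{2} + O^{2}\right) + 26 = 2 O^{2} + 26 = 26 + 2 O^{2}$)
$1109 \left(-1060\right) + t{\left(36 \right)} = 1109 \left(-1060\right) + \left(26 + 2 \cdot 36^{2}\right) = -1175540 + \left(26 + 2 \cdot 1296\right) = -1175540 + \left(26 + 2592\right) = -1175540 + 2618 = -1172922$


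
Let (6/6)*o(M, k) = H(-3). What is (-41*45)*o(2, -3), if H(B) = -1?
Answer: 1845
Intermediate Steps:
o(M, k) = -1
(-41*45)*o(2, -3) = -41*45*(-1) = -1845*(-1) = 1845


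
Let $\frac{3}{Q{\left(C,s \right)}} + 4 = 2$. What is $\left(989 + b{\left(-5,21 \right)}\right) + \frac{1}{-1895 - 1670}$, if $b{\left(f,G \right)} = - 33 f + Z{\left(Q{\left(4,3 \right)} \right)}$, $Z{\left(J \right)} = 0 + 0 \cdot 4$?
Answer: $\frac{4114009}{3565} \approx 1154.0$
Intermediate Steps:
$Q{\left(C,s \right)} = - \frac{3}{2}$ ($Q{\left(C,s \right)} = \frac{3}{-4 + 2} = \frac{3}{-2} = 3 \left(- \frac{1}{2}\right) = - \frac{3}{2}$)
$Z{\left(J \right)} = 0$ ($Z{\left(J \right)} = 0 + 0 = 0$)
$b{\left(f,G \right)} = - 33 f$ ($b{\left(f,G \right)} = - 33 f + 0 = - 33 f$)
$\left(989 + b{\left(-5,21 \right)}\right) + \frac{1}{-1895 - 1670} = \left(989 - -165\right) + \frac{1}{-1895 - 1670} = \left(989 + 165\right) + \frac{1}{-3565} = 1154 - \frac{1}{3565} = \frac{4114009}{3565}$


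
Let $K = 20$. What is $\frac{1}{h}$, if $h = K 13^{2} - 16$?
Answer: $\frac{1}{3364} \approx 0.00029727$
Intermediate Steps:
$h = 3364$ ($h = 20 \cdot 13^{2} - 16 = 20 \cdot 169 - 16 = 3380 - 16 = 3364$)
$\frac{1}{h} = \frac{1}{3364}$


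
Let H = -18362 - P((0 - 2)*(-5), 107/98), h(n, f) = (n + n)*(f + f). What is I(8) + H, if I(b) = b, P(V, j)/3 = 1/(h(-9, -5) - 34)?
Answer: -2679687/146 ≈ -18354.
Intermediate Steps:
h(n, f) = 4*f*n (h(n, f) = (2*n)*(2*f) = 4*f*n)
P(V, j) = 3/146 (P(V, j) = 3/(4*(-5)*(-9) - 34) = 3/(180 - 34) = 3/146)
H = -2680855/146 (H = -18362 - 1*3/146 = -18362 - 3/146 = -2680855/146 ≈ -18362.)
I(8) + H = 8 - 2680855/146 = -2679687/146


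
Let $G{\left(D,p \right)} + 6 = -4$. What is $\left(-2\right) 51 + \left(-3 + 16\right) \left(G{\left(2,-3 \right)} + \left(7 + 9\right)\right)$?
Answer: $-24$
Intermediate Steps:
$G{\left(D,p \right)} = -10$ ($G{\left(D,p \right)} = -6 - 4 = -10$)
$\left(-2\right) 51 + \left(-3 + 16\right) \left(G{\left(2,-3 \right)} + \left(7 + 9\right)\right) = \left(-2\right) 51 + \left(-3 + 16\right) \left(-10 + \left(7 + 9\right)\right) = -102 + 13 \left(-10 + 16\right) = -102 + 13 \cdot 6 = -102 + 78 = -24$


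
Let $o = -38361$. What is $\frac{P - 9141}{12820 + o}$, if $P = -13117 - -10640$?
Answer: $\frac{11618}{25541} \approx 0.45488$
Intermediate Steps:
$P = -2477$ ($P = -13117 + 10640 = -2477$)
$\frac{P - 9141}{12820 + o} = \frac{-2477 - 9141}{12820 - 38361} = - \frac{11618}{-25541} = \left(-11618\right) \left(- \frac{1}{25541}\right) = \frac{11618}{25541}$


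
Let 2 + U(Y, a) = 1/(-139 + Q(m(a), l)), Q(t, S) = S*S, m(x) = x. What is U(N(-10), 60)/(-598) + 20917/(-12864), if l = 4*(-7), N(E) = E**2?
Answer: -447295243/275654080 ≈ -1.6227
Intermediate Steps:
l = -28
Q(t, S) = S**2
U(Y, a) = -1289/645 (U(Y, a) = -2 + 1/(-139 + (-28)**2) = -2 + 1/(-139 + 784) = -2 + 1/645 = -1289/645)
U(N(-10), 60)/(-598) + 20917/(-12864) = -1289/645/(-598) + 20917/(-12864) = -1289/645*(-1/598) + 20917*(-1/12864) = 1289/385710 - 20917/12864 = -447295243/275654080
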